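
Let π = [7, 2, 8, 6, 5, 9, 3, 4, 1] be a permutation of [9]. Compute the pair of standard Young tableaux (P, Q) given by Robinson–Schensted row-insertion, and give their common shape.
P = [1, 3, 4] / [2, 8, 9] / [5] / [6] / [7];  Q = [1, 3, 6] / [2, 4, 8] / [5] / [7] / [9];  common shape = (3, 3, 1, 1, 1)

Row-insert the values π_1, π_2, … into P one at a time, bumping the leftmost entry strictly greater than the inserted value down to the next row. The recording tableau Q records, in position (i, j), the step at which that cell was added to P.
  Insert 7 (step 1): P = [7];  Q = [1]
  Insert 2 (step 2): P = [2] / [7];  Q = [1] / [2]
  Insert 8 (step 3): P = [2, 8] / [7];  Q = [1, 3] / [2]
  Insert 6 (step 4): P = [2, 6] / [7, 8];  Q = [1, 3] / [2, 4]
  Insert 5 (step 5): P = [2, 5] / [6, 8] / [7];  Q = [1, 3] / [2, 4] / [5]
  Insert 9 (step 6): P = [2, 5, 9] / [6, 8] / [7];  Q = [1, 3, 6] / [2, 4] / [5]
  Insert 3 (step 7): P = [2, 3, 9] / [5, 8] / [6] / [7];  Q = [1, 3, 6] / [2, 4] / [5] / [7]
  Insert 4 (step 8): P = [2, 3, 4] / [5, 8, 9] / [6] / [7];  Q = [1, 3, 6] / [2, 4, 8] / [5] / [7]
  Insert 1 (step 9): P = [1, 3, 4] / [2, 8, 9] / [5] / [6] / [7];  Q = [1, 3, 6] / [2, 4, 8] / [5] / [7] / [9]
Final shape: (3, 3, 1, 1, 1).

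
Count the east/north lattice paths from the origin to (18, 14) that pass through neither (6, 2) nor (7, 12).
Number of paths = 391812992

Inclusion–exclusion. Total paths: C(32, 18) = 471435600. Through P₁: C(8, 6)·C(24, 12) = 75716368. Through P₂: C(19, 7)·C(13, 11) = 3930264. Since P₁ is strictly southwest of P₂, a monotone path through both must visit P₁ then P₂; paths through both = C(8, 6)·C(11, 1)·C(13, 11) = 24024. Avoid both = 471435600 − 75716368 − 3930264 + 24024 = 391812992.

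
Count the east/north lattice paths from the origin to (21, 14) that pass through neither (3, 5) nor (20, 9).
Number of paths = 1999418130

Inclusion–exclusion. Total paths: C(35, 21) = 2319959400. Through P₁: C(8, 3)·C(27, 18) = 262462200. Through P₂: C(29, 20)·C(6, 1) = 60090030. Since P₁ is strictly southwest of P₂, a monotone path through both must visit P₁ then P₂; paths through both = C(8, 3)·C(21, 17)·C(6, 1) = 2010960. Avoid both = 2319959400 − 262462200 − 60090030 + 2010960 = 1999418130.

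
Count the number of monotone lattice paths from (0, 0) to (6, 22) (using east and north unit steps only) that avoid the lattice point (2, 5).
Number of paths = 251055

Total paths from (0, 0) to (6, 22): C(28, 6) = 376740. Paths through (2, 5): (paths (0, 0) → (2, 5)) × (paths (2, 5) → (6, 22)) = C(7, 2) · C(21, 4) = 21 · 5985 = 125685. Avoidance count = 376740 − 125685 = 251055.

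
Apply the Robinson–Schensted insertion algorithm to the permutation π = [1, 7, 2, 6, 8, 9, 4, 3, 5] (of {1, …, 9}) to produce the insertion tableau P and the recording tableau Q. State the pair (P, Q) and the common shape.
P = [1, 2, 3, 5, 9] / [4, 8] / [6] / [7];  Q = [1, 2, 4, 5, 6] / [3, 9] / [7] / [8];  common shape = (5, 2, 1, 1)

Row-insert the values π_1, π_2, … into P one at a time, bumping the leftmost entry strictly greater than the inserted value down to the next row. The recording tableau Q records, in position (i, j), the step at which that cell was added to P.
  Insert 1 (step 1): P = [1];  Q = [1]
  Insert 7 (step 2): P = [1, 7];  Q = [1, 2]
  Insert 2 (step 3): P = [1, 2] / [7];  Q = [1, 2] / [3]
  Insert 6 (step 4): P = [1, 2, 6] / [7];  Q = [1, 2, 4] / [3]
  Insert 8 (step 5): P = [1, 2, 6, 8] / [7];  Q = [1, 2, 4, 5] / [3]
  Insert 9 (step 6): P = [1, 2, 6, 8, 9] / [7];  Q = [1, 2, 4, 5, 6] / [3]
  Insert 4 (step 7): P = [1, 2, 4, 8, 9] / [6] / [7];  Q = [1, 2, 4, 5, 6] / [3] / [7]
  Insert 3 (step 8): P = [1, 2, 3, 8, 9] / [4] / [6] / [7];  Q = [1, 2, 4, 5, 6] / [3] / [7] / [8]
  Insert 5 (step 9): P = [1, 2, 3, 5, 9] / [4, 8] / [6] / [7];  Q = [1, 2, 4, 5, 6] / [3, 9] / [7] / [8]
Final shape: (5, 2, 1, 1).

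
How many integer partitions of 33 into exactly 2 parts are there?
p(33, 2 parts) = 16

Partitions of n into exactly k parts are in bijection with partitions of n − k into at most k parts (subtract 1 from each part). So p(33, exactly 2) = p(31, parts ≤ 2). Computing via the recurrence p(m, j) = p(m, j−1) + p(m−j, j) gives 16.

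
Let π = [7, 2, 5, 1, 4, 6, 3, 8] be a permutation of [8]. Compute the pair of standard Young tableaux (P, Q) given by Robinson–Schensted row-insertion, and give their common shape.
P = [1, 3, 6, 8] / [2, 4] / [5] / [7];  Q = [1, 3, 6, 8] / [2, 5] / [4] / [7];  common shape = (4, 2, 1, 1)

Row-insert the values π_1, π_2, … into P one at a time, bumping the leftmost entry strictly greater than the inserted value down to the next row. The recording tableau Q records, in position (i, j), the step at which that cell was added to P.
  Insert 7 (step 1): P = [7];  Q = [1]
  Insert 2 (step 2): P = [2] / [7];  Q = [1] / [2]
  Insert 5 (step 3): P = [2, 5] / [7];  Q = [1, 3] / [2]
  Insert 1 (step 4): P = [1, 5] / [2] / [7];  Q = [1, 3] / [2] / [4]
  Insert 4 (step 5): P = [1, 4] / [2, 5] / [7];  Q = [1, 3] / [2, 5] / [4]
  Insert 6 (step 6): P = [1, 4, 6] / [2, 5] / [7];  Q = [1, 3, 6] / [2, 5] / [4]
  Insert 3 (step 7): P = [1, 3, 6] / [2, 4] / [5] / [7];  Q = [1, 3, 6] / [2, 5] / [4] / [7]
  Insert 8 (step 8): P = [1, 3, 6, 8] / [2, 4] / [5] / [7];  Q = [1, 3, 6, 8] / [2, 5] / [4] / [7]
Final shape: (4, 2, 1, 1).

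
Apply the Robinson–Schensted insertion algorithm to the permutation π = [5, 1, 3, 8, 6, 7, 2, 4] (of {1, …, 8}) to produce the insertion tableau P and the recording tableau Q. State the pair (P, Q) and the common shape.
P = [1, 2, 4, 7] / [3, 6] / [5, 8];  Q = [1, 3, 4, 6] / [2, 5] / [7, 8];  common shape = (4, 2, 2)

Row-insert the values π_1, π_2, … into P one at a time, bumping the leftmost entry strictly greater than the inserted value down to the next row. The recording tableau Q records, in position (i, j), the step at which that cell was added to P.
  Insert 5 (step 1): P = [5];  Q = [1]
  Insert 1 (step 2): P = [1] / [5];  Q = [1] / [2]
  Insert 3 (step 3): P = [1, 3] / [5];  Q = [1, 3] / [2]
  Insert 8 (step 4): P = [1, 3, 8] / [5];  Q = [1, 3, 4] / [2]
  Insert 6 (step 5): P = [1, 3, 6] / [5, 8];  Q = [1, 3, 4] / [2, 5]
  Insert 7 (step 6): P = [1, 3, 6, 7] / [5, 8];  Q = [1, 3, 4, 6] / [2, 5]
  Insert 2 (step 7): P = [1, 2, 6, 7] / [3, 8] / [5];  Q = [1, 3, 4, 6] / [2, 5] / [7]
  Insert 4 (step 8): P = [1, 2, 4, 7] / [3, 6] / [5, 8];  Q = [1, 3, 4, 6] / [2, 5] / [7, 8]
Final shape: (4, 2, 2).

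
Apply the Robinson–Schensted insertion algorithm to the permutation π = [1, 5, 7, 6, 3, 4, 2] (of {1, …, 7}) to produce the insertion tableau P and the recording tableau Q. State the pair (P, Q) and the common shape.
P = [1, 2, 4] / [3, 6] / [5] / [7];  Q = [1, 2, 3] / [4, 6] / [5] / [7];  common shape = (3, 2, 1, 1)

Row-insert the values π_1, π_2, … into P one at a time, bumping the leftmost entry strictly greater than the inserted value down to the next row. The recording tableau Q records, in position (i, j), the step at which that cell was added to P.
  Insert 1 (step 1): P = [1];  Q = [1]
  Insert 5 (step 2): P = [1, 5];  Q = [1, 2]
  Insert 7 (step 3): P = [1, 5, 7];  Q = [1, 2, 3]
  Insert 6 (step 4): P = [1, 5, 6] / [7];  Q = [1, 2, 3] / [4]
  Insert 3 (step 5): P = [1, 3, 6] / [5] / [7];  Q = [1, 2, 3] / [4] / [5]
  Insert 4 (step 6): P = [1, 3, 4] / [5, 6] / [7];  Q = [1, 2, 3] / [4, 6] / [5]
  Insert 2 (step 7): P = [1, 2, 4] / [3, 6] / [5] / [7];  Q = [1, 2, 3] / [4, 6] / [5] / [7]
Final shape: (3, 2, 1, 1).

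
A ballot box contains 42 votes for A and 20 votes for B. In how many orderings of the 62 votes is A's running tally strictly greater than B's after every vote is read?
Strict-lead orderings = 3266814940064445

Total orderings of the 62 votes with 42 for A: C(62, 42) = 9206478467454345. By the Bertrand ballot formula (Cycle Lemma / reflection principle), the number of orderings in which A is strictly ahead of B throughout is (p − q)/(p + q) · C(p + q, p) = (42 − 20)/(42 + 20) · 9206478467454345 = 3266814940064445.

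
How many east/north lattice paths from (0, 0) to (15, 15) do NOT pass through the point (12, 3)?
Number of paths = 154910495

Total paths from (0, 0) to (15, 15): C(30, 15) = 155117520. Paths through (12, 3): (paths (0, 0) → (12, 3)) × (paths (12, 3) → (15, 15)) = C(15, 12) · C(15, 3) = 455 · 455 = 207025. Avoidance count = 155117520 − 207025 = 154910495.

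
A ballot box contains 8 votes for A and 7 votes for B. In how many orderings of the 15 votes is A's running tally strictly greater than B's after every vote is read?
Strict-lead orderings = 429

Total orderings of the 15 votes with 8 for A: C(15, 8) = 6435. By the Bertrand ballot formula (Cycle Lemma / reflection principle), the number of orderings in which A is strictly ahead of B throughout is (p − q)/(p + q) · C(p + q, p) = (8 − 7)/(8 + 7) · 6435 = 429.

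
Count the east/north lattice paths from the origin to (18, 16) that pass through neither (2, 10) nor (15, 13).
Number of paths = 1450932972

Inclusion–exclusion. Total paths: C(34, 18) = 2203961430. Through P₁: C(12, 2)·C(22, 16) = 4924458. Through P₂: C(28, 15)·C(6, 3) = 748843200. Since P₁ is strictly southwest of P₂, a monotone path through both must visit P₁ then P₂; paths through both = C(12, 2)·C(16, 13)·C(6, 3) = 739200. Avoid both = 2203961430 − 4924458 − 748843200 + 739200 = 1450932972.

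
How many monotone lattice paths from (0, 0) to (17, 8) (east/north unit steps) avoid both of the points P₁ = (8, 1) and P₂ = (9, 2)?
Number of paths = 867504

Inclusion–exclusion. Total paths: C(25, 17) = 1081575. Through P₁: C(9, 8)·C(16, 9) = 102960. Through P₂: C(11, 9)·C(14, 8) = 165165. Since P₁ is strictly southwest of P₂, a monotone path through both must visit P₁ then P₂; paths through both = C(9, 8)·C(2, 1)·C(14, 8) = 54054. Avoid both = 1081575 − 102960 − 165165 + 54054 = 867504.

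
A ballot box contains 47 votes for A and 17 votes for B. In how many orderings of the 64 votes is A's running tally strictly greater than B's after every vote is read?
Strict-lead orderings = 646579769664150

Total orderings of the 64 votes with 47 for A: C(64, 47) = 1379370175283520. By the Bertrand ballot formula (Cycle Lemma / reflection principle), the number of orderings in which A is strictly ahead of B throughout is (p − q)/(p + q) · C(p + q, p) = (47 − 17)/(47 + 17) · 1379370175283520 = 646579769664150.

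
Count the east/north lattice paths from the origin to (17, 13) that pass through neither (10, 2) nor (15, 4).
Number of paths = 117522516

Inclusion–exclusion. Total paths: C(30, 17) = 119759850. Through P₁: C(12, 10)·C(18, 7) = 2100384. Through P₂: C(19, 15)·C(11, 2) = 213180. Since P₁ is strictly southwest of P₂, a monotone path through both must visit P₁ then P₂; paths through both = C(12, 10)·C(7, 5)·C(11, 2) = 76230. Avoid both = 119759850 − 2100384 − 213180 + 76230 = 117522516.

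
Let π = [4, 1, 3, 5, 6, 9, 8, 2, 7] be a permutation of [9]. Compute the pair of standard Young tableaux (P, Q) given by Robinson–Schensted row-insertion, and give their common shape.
P = [1, 2, 5, 6, 7] / [3, 8] / [4, 9];  Q = [1, 3, 4, 5, 6] / [2, 7] / [8, 9];  common shape = (5, 2, 2)

Row-insert the values π_1, π_2, … into P one at a time, bumping the leftmost entry strictly greater than the inserted value down to the next row. The recording tableau Q records, in position (i, j), the step at which that cell was added to P.
  Insert 4 (step 1): P = [4];  Q = [1]
  Insert 1 (step 2): P = [1] / [4];  Q = [1] / [2]
  Insert 3 (step 3): P = [1, 3] / [4];  Q = [1, 3] / [2]
  Insert 5 (step 4): P = [1, 3, 5] / [4];  Q = [1, 3, 4] / [2]
  Insert 6 (step 5): P = [1, 3, 5, 6] / [4];  Q = [1, 3, 4, 5] / [2]
  Insert 9 (step 6): P = [1, 3, 5, 6, 9] / [4];  Q = [1, 3, 4, 5, 6] / [2]
  Insert 8 (step 7): P = [1, 3, 5, 6, 8] / [4, 9];  Q = [1, 3, 4, 5, 6] / [2, 7]
  Insert 2 (step 8): P = [1, 2, 5, 6, 8] / [3, 9] / [4];  Q = [1, 3, 4, 5, 6] / [2, 7] / [8]
  Insert 7 (step 9): P = [1, 2, 5, 6, 7] / [3, 8] / [4, 9];  Q = [1, 3, 4, 5, 6] / [2, 7] / [8, 9]
Final shape: (5, 2, 2).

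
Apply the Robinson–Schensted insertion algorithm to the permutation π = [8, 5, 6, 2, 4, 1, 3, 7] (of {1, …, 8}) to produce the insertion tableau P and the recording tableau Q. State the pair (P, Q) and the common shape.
P = [1, 3, 7] / [2, 4] / [5, 6] / [8];  Q = [1, 3, 8] / [2, 5] / [4, 7] / [6];  common shape = (3, 2, 2, 1)

Row-insert the values π_1, π_2, … into P one at a time, bumping the leftmost entry strictly greater than the inserted value down to the next row. The recording tableau Q records, in position (i, j), the step at which that cell was added to P.
  Insert 8 (step 1): P = [8];  Q = [1]
  Insert 5 (step 2): P = [5] / [8];  Q = [1] / [2]
  Insert 6 (step 3): P = [5, 6] / [8];  Q = [1, 3] / [2]
  Insert 2 (step 4): P = [2, 6] / [5] / [8];  Q = [1, 3] / [2] / [4]
  Insert 4 (step 5): P = [2, 4] / [5, 6] / [8];  Q = [1, 3] / [2, 5] / [4]
  Insert 1 (step 6): P = [1, 4] / [2, 6] / [5] / [8];  Q = [1, 3] / [2, 5] / [4] / [6]
  Insert 3 (step 7): P = [1, 3] / [2, 4] / [5, 6] / [8];  Q = [1, 3] / [2, 5] / [4, 7] / [6]
  Insert 7 (step 8): P = [1, 3, 7] / [2, 4] / [5, 6] / [8];  Q = [1, 3, 8] / [2, 5] / [4, 7] / [6]
Final shape: (3, 2, 2, 1).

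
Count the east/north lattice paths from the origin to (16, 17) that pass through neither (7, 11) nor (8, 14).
Number of paths = 975765780

Inclusion–exclusion. Total paths: C(33, 16) = 1166803110. Through P₁: C(18, 7)·C(15, 9) = 159279120. Through P₂: C(22, 8)·C(11, 8) = 52762050. Since P₁ is strictly southwest of P₂, a monotone path through both must visit P₁ then P₂; paths through both = C(18, 7)·C(4, 1)·C(11, 8) = 21003840. Avoid both = 1166803110 − 159279120 − 52762050 + 21003840 = 975765780.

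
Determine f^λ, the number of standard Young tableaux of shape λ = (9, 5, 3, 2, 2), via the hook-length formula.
# SYT of shape (9, 5, 3, 2, 2) = 335758500

Hook-length formula: f^λ = n! / Π hook(c), product over all cells c of the Young diagram. For λ = (9, 5, 3, 2, 2), n = 21 boxes. Hook lengths by row (left-to-right, top-to-bottom): [13, 12, 9, 7, 6, 4, 3, 2, 1]; [8, 7, 4, 2, 1]; [5, 4, 1]; [3, 2]; [2, 1]. Product of hooks = 152165744640. So f^λ = 21! / 152165744640 = 51090942171709440000 / 152165744640 = 335758500.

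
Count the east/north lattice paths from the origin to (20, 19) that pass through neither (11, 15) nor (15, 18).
Number of paths = 58798603690

Inclusion–exclusion. Total paths: C(39, 20) = 68923264410. Through P₁: C(26, 11)·C(13, 9) = 5524204400. Through P₂: C(33, 15)·C(6, 5) = 6222949920. Since P₁ is strictly southwest of P₂, a monotone path through both must visit P₁ then P₂; paths through both = C(26, 11)·C(7, 4)·C(6, 5) = 1622493600. Avoid both = 68923264410 − 5524204400 − 6222949920 + 1622493600 = 58798603690.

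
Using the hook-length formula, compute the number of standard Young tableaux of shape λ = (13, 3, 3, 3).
# SYT of shape (13, 3, 3, 3) = 10669659

Hook-length formula: f^λ = n! / Π hook(c), product over all cells c of the Young diagram. For λ = (13, 3, 3, 3), n = 22 boxes. Hook lengths by row (left-to-right, top-to-bottom): [16, 15, 14, 10, 9, 8, 7, 6, 5, 4, 3, 2, 1]; [5, 4, 3]; [4, 3, 2]; [3, 2, 1]. Product of hooks = 105345515520000. So f^λ = 22! / 105345515520000 = 1124000727777607680000 / 105345515520000 = 10669659.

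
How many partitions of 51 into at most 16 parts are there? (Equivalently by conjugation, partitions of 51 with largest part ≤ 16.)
p(51, parts ≤ 16) = 175618

Use the recurrence p(n, m) = p(n, m−1) + p(n−m, m): either the largest part is < m (count p(n, m−1)) or the largest part is exactly m (remove one copy of m, count p(n−m, m)). With p(0, ·) = 1 this gives p(51, parts ≤ 16) = 175618. (By conjugating Young diagrams, this also counts partitions of 51 into at most 16 parts.)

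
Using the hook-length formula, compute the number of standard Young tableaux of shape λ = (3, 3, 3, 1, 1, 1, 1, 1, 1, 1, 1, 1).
# SYT of shape (3, 3, 3, 1, 1, 1, 1, 1, 1, 1, 1, 1) = 56100

Hook-length formula: f^λ = n! / Π hook(c), product over all cells c of the Young diagram. For λ = (3, 3, 3, 1, 1, 1, 1, 1, 1, 1, 1, 1), n = 18 boxes. Hook lengths by row (left-to-right, top-to-bottom): [14, 4, 3]; [13, 3, 2]; [12, 2, 1]; [9]; [8]; [7]; [6]; [5]; [4]; [3]; [2]; [1]. Product of hooks = 114124308480. So f^λ = 18! / 114124308480 = 6402373705728000 / 114124308480 = 56100.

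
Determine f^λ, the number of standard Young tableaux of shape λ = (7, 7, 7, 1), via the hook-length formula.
# SYT of shape (7, 7, 7, 1) = 21339318

Hook-length formula: f^λ = n! / Π hook(c), product over all cells c of the Young diagram. For λ = (7, 7, 7, 1), n = 22 boxes. Hook lengths by row (left-to-right, top-to-bottom): [10, 8, 7, 6, 5, 4, 3]; [9, 7, 6, 5, 4, 3, 2]; [8, 6, 5, 4, 3, 2, 1]; [1]. Product of hooks = 52672757760000. So f^λ = 22! / 52672757760000 = 1124000727777607680000 / 52672757760000 = 21339318.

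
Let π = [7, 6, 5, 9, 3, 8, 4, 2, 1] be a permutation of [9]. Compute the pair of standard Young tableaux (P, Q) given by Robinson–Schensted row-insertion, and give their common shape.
P = [1, 4] / [2, 8] / [3, 9] / [5] / [6] / [7];  Q = [1, 4] / [2, 6] / [3, 7] / [5] / [8] / [9];  common shape = (2, 2, 2, 1, 1, 1)

Row-insert the values π_1, π_2, … into P one at a time, bumping the leftmost entry strictly greater than the inserted value down to the next row. The recording tableau Q records, in position (i, j), the step at which that cell was added to P.
  Insert 7 (step 1): P = [7];  Q = [1]
  Insert 6 (step 2): P = [6] / [7];  Q = [1] / [2]
  Insert 5 (step 3): P = [5] / [6] / [7];  Q = [1] / [2] / [3]
  Insert 9 (step 4): P = [5, 9] / [6] / [7];  Q = [1, 4] / [2] / [3]
  Insert 3 (step 5): P = [3, 9] / [5] / [6] / [7];  Q = [1, 4] / [2] / [3] / [5]
  Insert 8 (step 6): P = [3, 8] / [5, 9] / [6] / [7];  Q = [1, 4] / [2, 6] / [3] / [5]
  Insert 4 (step 7): P = [3, 4] / [5, 8] / [6, 9] / [7];  Q = [1, 4] / [2, 6] / [3, 7] / [5]
  Insert 2 (step 8): P = [2, 4] / [3, 8] / [5, 9] / [6] / [7];  Q = [1, 4] / [2, 6] / [3, 7] / [5] / [8]
  Insert 1 (step 9): P = [1, 4] / [2, 8] / [3, 9] / [5] / [6] / [7];  Q = [1, 4] / [2, 6] / [3, 7] / [5] / [8] / [9]
Final shape: (2, 2, 2, 1, 1, 1).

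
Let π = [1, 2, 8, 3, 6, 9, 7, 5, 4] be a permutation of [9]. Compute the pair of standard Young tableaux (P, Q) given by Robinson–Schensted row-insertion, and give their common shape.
P = [1, 2, 3, 4, 7] / [5, 9] / [6] / [8];  Q = [1, 2, 3, 5, 6] / [4, 7] / [8] / [9];  common shape = (5, 2, 1, 1)

Row-insert the values π_1, π_2, … into P one at a time, bumping the leftmost entry strictly greater than the inserted value down to the next row. The recording tableau Q records, in position (i, j), the step at which that cell was added to P.
  Insert 1 (step 1): P = [1];  Q = [1]
  Insert 2 (step 2): P = [1, 2];  Q = [1, 2]
  Insert 8 (step 3): P = [1, 2, 8];  Q = [1, 2, 3]
  Insert 3 (step 4): P = [1, 2, 3] / [8];  Q = [1, 2, 3] / [4]
  Insert 6 (step 5): P = [1, 2, 3, 6] / [8];  Q = [1, 2, 3, 5] / [4]
  Insert 9 (step 6): P = [1, 2, 3, 6, 9] / [8];  Q = [1, 2, 3, 5, 6] / [4]
  Insert 7 (step 7): P = [1, 2, 3, 6, 7] / [8, 9];  Q = [1, 2, 3, 5, 6] / [4, 7]
  Insert 5 (step 8): P = [1, 2, 3, 5, 7] / [6, 9] / [8];  Q = [1, 2, 3, 5, 6] / [4, 7] / [8]
  Insert 4 (step 9): P = [1, 2, 3, 4, 7] / [5, 9] / [6] / [8];  Q = [1, 2, 3, 5, 6] / [4, 7] / [8] / [9]
Final shape: (5, 2, 1, 1).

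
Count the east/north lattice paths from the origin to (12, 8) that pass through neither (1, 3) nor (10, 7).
Number of paths = 58734

Inclusion–exclusion. Total paths: C(20, 12) = 125970. Through P₁: C(4, 1)·C(16, 11) = 17472. Through P₂: C(17, 10)·C(3, 2) = 58344. Since P₁ is strictly southwest of P₂, a monotone path through both must visit P₁ then P₂; paths through both = C(4, 1)·C(13, 9)·C(3, 2) = 8580. Avoid both = 125970 − 17472 − 58344 + 8580 = 58734.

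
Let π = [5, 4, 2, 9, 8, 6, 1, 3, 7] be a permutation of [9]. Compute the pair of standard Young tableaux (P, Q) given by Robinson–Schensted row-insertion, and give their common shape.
P = [1, 3, 7] / [2, 6] / [4, 8] / [5, 9];  Q = [1, 4, 9] / [2, 5] / [3, 6] / [7, 8];  common shape = (3, 2, 2, 2)

Row-insert the values π_1, π_2, … into P one at a time, bumping the leftmost entry strictly greater than the inserted value down to the next row. The recording tableau Q records, in position (i, j), the step at which that cell was added to P.
  Insert 5 (step 1): P = [5];  Q = [1]
  Insert 4 (step 2): P = [4] / [5];  Q = [1] / [2]
  Insert 2 (step 3): P = [2] / [4] / [5];  Q = [1] / [2] / [3]
  Insert 9 (step 4): P = [2, 9] / [4] / [5];  Q = [1, 4] / [2] / [3]
  Insert 8 (step 5): P = [2, 8] / [4, 9] / [5];  Q = [1, 4] / [2, 5] / [3]
  Insert 6 (step 6): P = [2, 6] / [4, 8] / [5, 9];  Q = [1, 4] / [2, 5] / [3, 6]
  Insert 1 (step 7): P = [1, 6] / [2, 8] / [4, 9] / [5];  Q = [1, 4] / [2, 5] / [3, 6] / [7]
  Insert 3 (step 8): P = [1, 3] / [2, 6] / [4, 8] / [5, 9];  Q = [1, 4] / [2, 5] / [3, 6] / [7, 8]
  Insert 7 (step 9): P = [1, 3, 7] / [2, 6] / [4, 8] / [5, 9];  Q = [1, 4, 9] / [2, 5] / [3, 6] / [7, 8]
Final shape: (3, 2, 2, 2).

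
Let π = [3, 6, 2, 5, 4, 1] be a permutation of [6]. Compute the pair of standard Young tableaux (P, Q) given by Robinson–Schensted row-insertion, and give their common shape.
P = [1, 4] / [2, 5] / [3] / [6];  Q = [1, 2] / [3, 4] / [5] / [6];  common shape = (2, 2, 1, 1)

Row-insert the values π_1, π_2, … into P one at a time, bumping the leftmost entry strictly greater than the inserted value down to the next row. The recording tableau Q records, in position (i, j), the step at which that cell was added to P.
  Insert 3 (step 1): P = [3];  Q = [1]
  Insert 6 (step 2): P = [3, 6];  Q = [1, 2]
  Insert 2 (step 3): P = [2, 6] / [3];  Q = [1, 2] / [3]
  Insert 5 (step 4): P = [2, 5] / [3, 6];  Q = [1, 2] / [3, 4]
  Insert 4 (step 5): P = [2, 4] / [3, 5] / [6];  Q = [1, 2] / [3, 4] / [5]
  Insert 1 (step 6): P = [1, 4] / [2, 5] / [3] / [6];  Q = [1, 2] / [3, 4] / [5] / [6]
Final shape: (2, 2, 1, 1).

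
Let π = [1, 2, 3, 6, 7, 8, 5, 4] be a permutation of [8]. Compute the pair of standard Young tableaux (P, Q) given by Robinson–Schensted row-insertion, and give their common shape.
P = [1, 2, 3, 4, 7, 8] / [5] / [6];  Q = [1, 2, 3, 4, 5, 6] / [7] / [8];  common shape = (6, 1, 1)

Row-insert the values π_1, π_2, … into P one at a time, bumping the leftmost entry strictly greater than the inserted value down to the next row. The recording tableau Q records, in position (i, j), the step at which that cell was added to P.
  Insert 1 (step 1): P = [1];  Q = [1]
  Insert 2 (step 2): P = [1, 2];  Q = [1, 2]
  Insert 3 (step 3): P = [1, 2, 3];  Q = [1, 2, 3]
  Insert 6 (step 4): P = [1, 2, 3, 6];  Q = [1, 2, 3, 4]
  Insert 7 (step 5): P = [1, 2, 3, 6, 7];  Q = [1, 2, 3, 4, 5]
  Insert 8 (step 6): P = [1, 2, 3, 6, 7, 8];  Q = [1, 2, 3, 4, 5, 6]
  Insert 5 (step 7): P = [1, 2, 3, 5, 7, 8] / [6];  Q = [1, 2, 3, 4, 5, 6] / [7]
  Insert 4 (step 8): P = [1, 2, 3, 4, 7, 8] / [5] / [6];  Q = [1, 2, 3, 4, 5, 6] / [7] / [8]
Final shape: (6, 1, 1).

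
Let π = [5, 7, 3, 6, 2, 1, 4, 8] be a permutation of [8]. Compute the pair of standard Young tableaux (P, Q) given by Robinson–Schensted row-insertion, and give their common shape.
P = [1, 4, 8] / [2, 6] / [3, 7] / [5];  Q = [1, 2, 8] / [3, 4] / [5, 7] / [6];  common shape = (3, 2, 2, 1)

Row-insert the values π_1, π_2, … into P one at a time, bumping the leftmost entry strictly greater than the inserted value down to the next row. The recording tableau Q records, in position (i, j), the step at which that cell was added to P.
  Insert 5 (step 1): P = [5];  Q = [1]
  Insert 7 (step 2): P = [5, 7];  Q = [1, 2]
  Insert 3 (step 3): P = [3, 7] / [5];  Q = [1, 2] / [3]
  Insert 6 (step 4): P = [3, 6] / [5, 7];  Q = [1, 2] / [3, 4]
  Insert 2 (step 5): P = [2, 6] / [3, 7] / [5];  Q = [1, 2] / [3, 4] / [5]
  Insert 1 (step 6): P = [1, 6] / [2, 7] / [3] / [5];  Q = [1, 2] / [3, 4] / [5] / [6]
  Insert 4 (step 7): P = [1, 4] / [2, 6] / [3, 7] / [5];  Q = [1, 2] / [3, 4] / [5, 7] / [6]
  Insert 8 (step 8): P = [1, 4, 8] / [2, 6] / [3, 7] / [5];  Q = [1, 2, 8] / [3, 4] / [5, 7] / [6]
Final shape: (3, 2, 2, 1).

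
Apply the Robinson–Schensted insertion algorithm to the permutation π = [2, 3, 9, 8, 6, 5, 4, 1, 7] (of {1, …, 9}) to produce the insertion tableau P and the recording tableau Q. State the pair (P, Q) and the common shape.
P = [1, 3, 4, 7] / [2] / [5] / [6] / [8] / [9];  Q = [1, 2, 3, 9] / [4] / [5] / [6] / [7] / [8];  common shape = (4, 1, 1, 1, 1, 1)

Row-insert the values π_1, π_2, … into P one at a time, bumping the leftmost entry strictly greater than the inserted value down to the next row. The recording tableau Q records, in position (i, j), the step at which that cell was added to P.
  Insert 2 (step 1): P = [2];  Q = [1]
  Insert 3 (step 2): P = [2, 3];  Q = [1, 2]
  Insert 9 (step 3): P = [2, 3, 9];  Q = [1, 2, 3]
  Insert 8 (step 4): P = [2, 3, 8] / [9];  Q = [1, 2, 3] / [4]
  Insert 6 (step 5): P = [2, 3, 6] / [8] / [9];  Q = [1, 2, 3] / [4] / [5]
  Insert 5 (step 6): P = [2, 3, 5] / [6] / [8] / [9];  Q = [1, 2, 3] / [4] / [5] / [6]
  Insert 4 (step 7): P = [2, 3, 4] / [5] / [6] / [8] / [9];  Q = [1, 2, 3] / [4] / [5] / [6] / [7]
  Insert 1 (step 8): P = [1, 3, 4] / [2] / [5] / [6] / [8] / [9];  Q = [1, 2, 3] / [4] / [5] / [6] / [7] / [8]
  Insert 7 (step 9): P = [1, 3, 4, 7] / [2] / [5] / [6] / [8] / [9];  Q = [1, 2, 3, 9] / [4] / [5] / [6] / [7] / [8]
Final shape: (4, 1, 1, 1, 1, 1).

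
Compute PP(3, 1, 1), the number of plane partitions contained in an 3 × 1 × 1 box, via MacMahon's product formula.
PP(3, 1, 1) = 4

Evaluate the triple product over i = 1..3, j = 1..1, k = 1..1. The factors are (2/1) · (3/2) · (4/3). The numerators and denominators telescope so the product is an integer; carrying out the multiplication exactly gives PP(3, 1, 1) = 4.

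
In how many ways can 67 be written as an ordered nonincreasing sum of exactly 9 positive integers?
p(67, 9 parts) = 108527

Partitions of n into exactly k parts are in bijection with partitions of n − k into at most k parts (subtract 1 from each part). So p(67, exactly 9) = p(58, parts ≤ 9). Computing via the recurrence p(m, j) = p(m, j−1) + p(m−j, j) gives 108527.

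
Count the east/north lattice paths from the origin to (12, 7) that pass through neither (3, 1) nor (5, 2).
Number of paths = 23240

Inclusion–exclusion. Total paths: C(19, 12) = 50388. Through P₁: C(4, 3)·C(15, 9) = 20020. Through P₂: C(7, 5)·C(12, 7) = 16632. Since P₁ is strictly southwest of P₂, a monotone path through both must visit P₁ then P₂; paths through both = C(4, 3)·C(3, 2)·C(12, 7) = 9504. Avoid both = 50388 − 20020 − 16632 + 9504 = 23240.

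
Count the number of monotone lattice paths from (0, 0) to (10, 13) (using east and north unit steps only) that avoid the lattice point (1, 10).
Number of paths = 1141646

Total paths from (0, 0) to (10, 13): C(23, 10) = 1144066. Paths through (1, 10): (paths (0, 0) → (1, 10)) × (paths (1, 10) → (10, 13)) = C(11, 1) · C(12, 9) = 11 · 220 = 2420. Avoidance count = 1144066 − 2420 = 1141646.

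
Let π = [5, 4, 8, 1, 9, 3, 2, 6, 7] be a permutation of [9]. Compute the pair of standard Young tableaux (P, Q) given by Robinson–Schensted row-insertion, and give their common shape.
P = [1, 2, 6, 7] / [3, 8, 9] / [4] / [5];  Q = [1, 3, 5, 9] / [2, 6, 8] / [4] / [7];  common shape = (4, 3, 1, 1)

Row-insert the values π_1, π_2, … into P one at a time, bumping the leftmost entry strictly greater than the inserted value down to the next row. The recording tableau Q records, in position (i, j), the step at which that cell was added to P.
  Insert 5 (step 1): P = [5];  Q = [1]
  Insert 4 (step 2): P = [4] / [5];  Q = [1] / [2]
  Insert 8 (step 3): P = [4, 8] / [5];  Q = [1, 3] / [2]
  Insert 1 (step 4): P = [1, 8] / [4] / [5];  Q = [1, 3] / [2] / [4]
  Insert 9 (step 5): P = [1, 8, 9] / [4] / [5];  Q = [1, 3, 5] / [2] / [4]
  Insert 3 (step 6): P = [1, 3, 9] / [4, 8] / [5];  Q = [1, 3, 5] / [2, 6] / [4]
  Insert 2 (step 7): P = [1, 2, 9] / [3, 8] / [4] / [5];  Q = [1, 3, 5] / [2, 6] / [4] / [7]
  Insert 6 (step 8): P = [1, 2, 6] / [3, 8, 9] / [4] / [5];  Q = [1, 3, 5] / [2, 6, 8] / [4] / [7]
  Insert 7 (step 9): P = [1, 2, 6, 7] / [3, 8, 9] / [4] / [5];  Q = [1, 3, 5, 9] / [2, 6, 8] / [4] / [7]
Final shape: (4, 3, 1, 1).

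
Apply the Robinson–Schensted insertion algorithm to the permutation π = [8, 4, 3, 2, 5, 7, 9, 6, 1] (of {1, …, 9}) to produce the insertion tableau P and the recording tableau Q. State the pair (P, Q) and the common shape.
P = [1, 5, 6, 9] / [2, 7] / [3] / [4] / [8];  Q = [1, 5, 6, 7] / [2, 8] / [3] / [4] / [9];  common shape = (4, 2, 1, 1, 1)

Row-insert the values π_1, π_2, … into P one at a time, bumping the leftmost entry strictly greater than the inserted value down to the next row. The recording tableau Q records, in position (i, j), the step at which that cell was added to P.
  Insert 8 (step 1): P = [8];  Q = [1]
  Insert 4 (step 2): P = [4] / [8];  Q = [1] / [2]
  Insert 3 (step 3): P = [3] / [4] / [8];  Q = [1] / [2] / [3]
  Insert 2 (step 4): P = [2] / [3] / [4] / [8];  Q = [1] / [2] / [3] / [4]
  Insert 5 (step 5): P = [2, 5] / [3] / [4] / [8];  Q = [1, 5] / [2] / [3] / [4]
  Insert 7 (step 6): P = [2, 5, 7] / [3] / [4] / [8];  Q = [1, 5, 6] / [2] / [3] / [4]
  Insert 9 (step 7): P = [2, 5, 7, 9] / [3] / [4] / [8];  Q = [1, 5, 6, 7] / [2] / [3] / [4]
  Insert 6 (step 8): P = [2, 5, 6, 9] / [3, 7] / [4] / [8];  Q = [1, 5, 6, 7] / [2, 8] / [3] / [4]
  Insert 1 (step 9): P = [1, 5, 6, 9] / [2, 7] / [3] / [4] / [8];  Q = [1, 5, 6, 7] / [2, 8] / [3] / [4] / [9]
Final shape: (4, 2, 1, 1, 1).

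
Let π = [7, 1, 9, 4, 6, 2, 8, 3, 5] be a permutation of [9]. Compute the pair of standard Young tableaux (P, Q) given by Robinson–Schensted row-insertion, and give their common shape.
P = [1, 2, 3, 5] / [4, 6, 8] / [7, 9];  Q = [1, 3, 5, 7] / [2, 4, 9] / [6, 8];  common shape = (4, 3, 2)

Row-insert the values π_1, π_2, … into P one at a time, bumping the leftmost entry strictly greater than the inserted value down to the next row. The recording tableau Q records, in position (i, j), the step at which that cell was added to P.
  Insert 7 (step 1): P = [7];  Q = [1]
  Insert 1 (step 2): P = [1] / [7];  Q = [1] / [2]
  Insert 9 (step 3): P = [1, 9] / [7];  Q = [1, 3] / [2]
  Insert 4 (step 4): P = [1, 4] / [7, 9];  Q = [1, 3] / [2, 4]
  Insert 6 (step 5): P = [1, 4, 6] / [7, 9];  Q = [1, 3, 5] / [2, 4]
  Insert 2 (step 6): P = [1, 2, 6] / [4, 9] / [7];  Q = [1, 3, 5] / [2, 4] / [6]
  Insert 8 (step 7): P = [1, 2, 6, 8] / [4, 9] / [7];  Q = [1, 3, 5, 7] / [2, 4] / [6]
  Insert 3 (step 8): P = [1, 2, 3, 8] / [4, 6] / [7, 9];  Q = [1, 3, 5, 7] / [2, 4] / [6, 8]
  Insert 5 (step 9): P = [1, 2, 3, 5] / [4, 6, 8] / [7, 9];  Q = [1, 3, 5, 7] / [2, 4, 9] / [6, 8]
Final shape: (4, 3, 2).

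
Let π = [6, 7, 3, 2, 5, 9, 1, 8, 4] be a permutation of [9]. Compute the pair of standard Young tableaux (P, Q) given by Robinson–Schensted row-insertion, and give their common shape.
P = [1, 4, 8] / [2, 5, 9] / [3, 7] / [6];  Q = [1, 2, 6] / [3, 5, 8] / [4, 9] / [7];  common shape = (3, 3, 2, 1)

Row-insert the values π_1, π_2, … into P one at a time, bumping the leftmost entry strictly greater than the inserted value down to the next row. The recording tableau Q records, in position (i, j), the step at which that cell was added to P.
  Insert 6 (step 1): P = [6];  Q = [1]
  Insert 7 (step 2): P = [6, 7];  Q = [1, 2]
  Insert 3 (step 3): P = [3, 7] / [6];  Q = [1, 2] / [3]
  Insert 2 (step 4): P = [2, 7] / [3] / [6];  Q = [1, 2] / [3] / [4]
  Insert 5 (step 5): P = [2, 5] / [3, 7] / [6];  Q = [1, 2] / [3, 5] / [4]
  Insert 9 (step 6): P = [2, 5, 9] / [3, 7] / [6];  Q = [1, 2, 6] / [3, 5] / [4]
  Insert 1 (step 7): P = [1, 5, 9] / [2, 7] / [3] / [6];  Q = [1, 2, 6] / [3, 5] / [4] / [7]
  Insert 8 (step 8): P = [1, 5, 8] / [2, 7, 9] / [3] / [6];  Q = [1, 2, 6] / [3, 5, 8] / [4] / [7]
  Insert 4 (step 9): P = [1, 4, 8] / [2, 5, 9] / [3, 7] / [6];  Q = [1, 2, 6] / [3, 5, 8] / [4, 9] / [7]
Final shape: (3, 3, 2, 1).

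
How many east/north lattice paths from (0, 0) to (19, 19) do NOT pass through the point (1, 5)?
Number of paths = 32516650200

Total paths from (0, 0) to (19, 19): C(38, 19) = 35345263800. Paths through (1, 5): (paths (0, 0) → (1, 5)) × (paths (1, 5) → (19, 19)) = C(6, 1) · C(32, 18) = 6 · 471435600 = 2828613600. Avoidance count = 35345263800 − 2828613600 = 32516650200.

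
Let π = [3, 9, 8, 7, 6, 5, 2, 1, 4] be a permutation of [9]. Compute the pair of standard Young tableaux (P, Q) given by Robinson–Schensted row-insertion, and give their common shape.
P = [1, 4] / [2, 5] / [3] / [6] / [7] / [8] / [9];  Q = [1, 2] / [3, 9] / [4] / [5] / [6] / [7] / [8];  common shape = (2, 2, 1, 1, 1, 1, 1)

Row-insert the values π_1, π_2, … into P one at a time, bumping the leftmost entry strictly greater than the inserted value down to the next row. The recording tableau Q records, in position (i, j), the step at which that cell was added to P.
  Insert 3 (step 1): P = [3];  Q = [1]
  Insert 9 (step 2): P = [3, 9];  Q = [1, 2]
  Insert 8 (step 3): P = [3, 8] / [9];  Q = [1, 2] / [3]
  Insert 7 (step 4): P = [3, 7] / [8] / [9];  Q = [1, 2] / [3] / [4]
  Insert 6 (step 5): P = [3, 6] / [7] / [8] / [9];  Q = [1, 2] / [3] / [4] / [5]
  Insert 5 (step 6): P = [3, 5] / [6] / [7] / [8] / [9];  Q = [1, 2] / [3] / [4] / [5] / [6]
  Insert 2 (step 7): P = [2, 5] / [3] / [6] / [7] / [8] / [9];  Q = [1, 2] / [3] / [4] / [5] / [6] / [7]
  Insert 1 (step 8): P = [1, 5] / [2] / [3] / [6] / [7] / [8] / [9];  Q = [1, 2] / [3] / [4] / [5] / [6] / [7] / [8]
  Insert 4 (step 9): P = [1, 4] / [2, 5] / [3] / [6] / [7] / [8] / [9];  Q = [1, 2] / [3, 9] / [4] / [5] / [6] / [7] / [8]
Final shape: (2, 2, 1, 1, 1, 1, 1).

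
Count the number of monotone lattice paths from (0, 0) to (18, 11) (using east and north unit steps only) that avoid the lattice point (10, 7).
Number of paths = 24970530

Total paths from (0, 0) to (18, 11): C(29, 18) = 34597290. Paths through (10, 7): (paths (0, 0) → (10, 7)) × (paths (10, 7) → (18, 11)) = C(17, 10) · C(12, 8) = 19448 · 495 = 9626760. Avoidance count = 34597290 − 9626760 = 24970530.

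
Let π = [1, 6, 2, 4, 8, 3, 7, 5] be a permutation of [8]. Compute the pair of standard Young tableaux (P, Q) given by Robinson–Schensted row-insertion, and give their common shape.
P = [1, 2, 3, 5] / [4, 7] / [6, 8];  Q = [1, 2, 4, 5] / [3, 7] / [6, 8];  common shape = (4, 2, 2)

Row-insert the values π_1, π_2, … into P one at a time, bumping the leftmost entry strictly greater than the inserted value down to the next row. The recording tableau Q records, in position (i, j), the step at which that cell was added to P.
  Insert 1 (step 1): P = [1];  Q = [1]
  Insert 6 (step 2): P = [1, 6];  Q = [1, 2]
  Insert 2 (step 3): P = [1, 2] / [6];  Q = [1, 2] / [3]
  Insert 4 (step 4): P = [1, 2, 4] / [6];  Q = [1, 2, 4] / [3]
  Insert 8 (step 5): P = [1, 2, 4, 8] / [6];  Q = [1, 2, 4, 5] / [3]
  Insert 3 (step 6): P = [1, 2, 3, 8] / [4] / [6];  Q = [1, 2, 4, 5] / [3] / [6]
  Insert 7 (step 7): P = [1, 2, 3, 7] / [4, 8] / [6];  Q = [1, 2, 4, 5] / [3, 7] / [6]
  Insert 5 (step 8): P = [1, 2, 3, 5] / [4, 7] / [6, 8];  Q = [1, 2, 4, 5] / [3, 7] / [6, 8]
Final shape: (4, 2, 2).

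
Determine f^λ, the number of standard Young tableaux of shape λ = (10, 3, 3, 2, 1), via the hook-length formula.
# SYT of shape (10, 3, 3, 2, 1) = 6651216

Hook-length formula: f^λ = n! / Π hook(c), product over all cells c of the Young diagram. For λ = (10, 3, 3, 2, 1), n = 19 boxes. Hook lengths by row (left-to-right, top-to-bottom): [14, 12, 10, 7, 6, 5, 4, 3, 2, 1]; [6, 4, 2]; [5, 3, 1]; [3, 1]; [1]. Product of hooks = 18289152000. So f^λ = 19! / 18289152000 = 121645100408832000 / 18289152000 = 6651216.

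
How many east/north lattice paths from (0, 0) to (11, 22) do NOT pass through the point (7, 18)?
Number of paths = 159887720

Total paths from (0, 0) to (11, 22): C(33, 11) = 193536720. Paths through (7, 18): (paths (0, 0) → (7, 18)) × (paths (7, 18) → (11, 22)) = C(25, 7) · C(8, 4) = 480700 · 70 = 33649000. Avoidance count = 193536720 − 33649000 = 159887720.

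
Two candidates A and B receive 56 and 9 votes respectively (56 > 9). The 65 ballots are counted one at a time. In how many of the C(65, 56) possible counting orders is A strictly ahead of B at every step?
Strict-lead orderings = 23114419144

Total orderings of the 65 votes with 56 for A: C(65, 56) = 31966749880. By the Bertrand ballot formula (Cycle Lemma / reflection principle), the number of orderings in which A is strictly ahead of B throughout is (p − q)/(p + q) · C(p + q, p) = (56 − 9)/(56 + 9) · 31966749880 = 23114419144.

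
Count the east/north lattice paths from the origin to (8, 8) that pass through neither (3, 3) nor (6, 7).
Number of paths = 4782

Inclusion–exclusion. Total paths: C(16, 8) = 12870. Through P₁: C(6, 3)·C(10, 5) = 5040. Through P₂: C(13, 6)·C(3, 2) = 5148. Since P₁ is strictly southwest of P₂, a monotone path through both must visit P₁ then P₂; paths through both = C(6, 3)·C(7, 3)·C(3, 2) = 2100. Avoid both = 12870 − 5040 − 5148 + 2100 = 4782.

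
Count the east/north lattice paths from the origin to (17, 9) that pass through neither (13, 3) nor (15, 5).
Number of paths = 2824790

Inclusion–exclusion. Total paths: C(26, 17) = 3124550. Through P₁: C(16, 13)·C(10, 4) = 117600. Through P₂: C(20, 15)·C(6, 2) = 232560. Since P₁ is strictly southwest of P₂, a monotone path through both must visit P₁ then P₂; paths through both = C(16, 13)·C(4, 2)·C(6, 2) = 50400. Avoid both = 3124550 − 117600 − 232560 + 50400 = 2824790.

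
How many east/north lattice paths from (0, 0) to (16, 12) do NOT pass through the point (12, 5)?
Number of paths = 28379715

Total paths from (0, 0) to (16, 12): C(28, 16) = 30421755. Paths through (12, 5): (paths (0, 0) → (12, 5)) × (paths (12, 5) → (16, 12)) = C(17, 12) · C(11, 4) = 6188 · 330 = 2042040. Avoidance count = 30421755 − 2042040 = 28379715.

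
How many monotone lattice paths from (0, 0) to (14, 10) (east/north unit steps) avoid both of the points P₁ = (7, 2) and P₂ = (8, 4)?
Number of paths = 1372008

Inclusion–exclusion. Total paths: C(24, 14) = 1961256. Through P₁: C(9, 7)·C(15, 7) = 231660. Through P₂: C(12, 8)·C(12, 6) = 457380. Since P₁ is strictly southwest of P₂, a monotone path through both must visit P₁ then P₂; paths through both = C(9, 7)·C(3, 1)·C(12, 6) = 99792. Avoid both = 1961256 − 231660 − 457380 + 99792 = 1372008.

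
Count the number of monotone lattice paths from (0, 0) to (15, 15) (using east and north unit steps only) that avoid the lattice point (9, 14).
Number of paths = 149397190

Total paths from (0, 0) to (15, 15): C(30, 15) = 155117520. Paths through (9, 14): (paths (0, 0) → (9, 14)) × (paths (9, 14) → (15, 15)) = C(23, 9) · C(7, 6) = 817190 · 7 = 5720330. Avoidance count = 155117520 − 5720330 = 149397190.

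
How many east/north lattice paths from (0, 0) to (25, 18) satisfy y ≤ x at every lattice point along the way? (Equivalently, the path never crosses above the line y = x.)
Number of paths = 187187399448

By the reflection principle (André's argument), the number of monotone paths to (25, 18) with n ≤ m that never go above y = x is C(43, 25) − C(43, 26) = 608359048206 − 421171648758 = 187187399448.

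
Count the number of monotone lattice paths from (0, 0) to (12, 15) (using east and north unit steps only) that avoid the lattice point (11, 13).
Number of paths = 9895428

Total paths from (0, 0) to (12, 15): C(27, 12) = 17383860. Paths through (11, 13): (paths (0, 0) → (11, 13)) × (paths (11, 13) → (12, 15)) = C(24, 11) · C(3, 1) = 2496144 · 3 = 7488432. Avoidance count = 17383860 − 7488432 = 9895428.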